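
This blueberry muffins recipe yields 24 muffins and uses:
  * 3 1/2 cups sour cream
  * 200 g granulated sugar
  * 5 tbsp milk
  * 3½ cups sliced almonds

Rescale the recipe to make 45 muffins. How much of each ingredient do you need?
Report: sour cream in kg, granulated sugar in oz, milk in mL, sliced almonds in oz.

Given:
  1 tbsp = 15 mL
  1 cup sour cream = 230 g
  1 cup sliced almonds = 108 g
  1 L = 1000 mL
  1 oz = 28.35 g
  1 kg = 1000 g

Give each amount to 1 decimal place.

Scaling factor: 45/24 = 15/8 = 1.875.
sour cream: 3.5 cup × 15/8 × 230 g/cup ÷ 1000 g/kg ≈ 1.5 kg
granulated sugar: 200 g × 15/8 ÷ 28.35 g/oz ≈ 13.2 oz
milk: 5 tbsp × 15/8 × 15 mL/tbsp ≈ 140.6 mL
sliced almonds: 3.5 cup × 15/8 × 108 g/cup ÷ 28.35 g/oz = 25.0 oz

sour cream: 1.5 kg; granulated sugar: 13.2 oz; milk: 140.6 mL; sliced almonds: 25.0 oz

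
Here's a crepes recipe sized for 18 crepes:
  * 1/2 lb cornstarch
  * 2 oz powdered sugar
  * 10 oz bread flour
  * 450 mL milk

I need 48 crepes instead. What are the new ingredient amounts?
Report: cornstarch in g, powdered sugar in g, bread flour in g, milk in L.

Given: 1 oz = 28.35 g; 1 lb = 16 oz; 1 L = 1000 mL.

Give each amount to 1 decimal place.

cornstarch: 604.8 g; powdered sugar: 151.2 g; bread flour: 756.0 g; milk: 1.2 L

Scaling factor: 48/18 = 8/3.
cornstarch: 0.5 lb × 8/3 × 16 oz/lb × 28.35 g/oz = 604.8 g
powdered sugar: 2 oz × 8/3 × 28.35 g/oz = 151.2 g
bread flour: 10 oz × 8/3 × 28.35 g/oz = 756.0 g
milk: 450 mL × 8/3 ÷ 1000 mL/L = 1.2 L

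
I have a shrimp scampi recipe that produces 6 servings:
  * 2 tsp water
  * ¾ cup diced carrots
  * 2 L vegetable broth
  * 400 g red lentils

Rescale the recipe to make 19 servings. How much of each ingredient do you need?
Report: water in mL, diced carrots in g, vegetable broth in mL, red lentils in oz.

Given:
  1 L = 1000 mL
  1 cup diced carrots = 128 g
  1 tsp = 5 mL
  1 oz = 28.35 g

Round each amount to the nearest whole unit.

water: 32 mL; diced carrots: 304 g; vegetable broth: 6333 mL; red lentils: 45 oz

Scaling factor: 19/6.
water: 2 tsp × 19/6 × 5 mL/tsp ≈ 32 mL
diced carrots: 0.75 cup × 19/6 × 128 g/cup = 304 g
vegetable broth: 2 L × 19/6 × 1000 mL/L ≈ 6333 mL
red lentils: 400 g × 19/6 ÷ 28.35 g/oz ≈ 45 oz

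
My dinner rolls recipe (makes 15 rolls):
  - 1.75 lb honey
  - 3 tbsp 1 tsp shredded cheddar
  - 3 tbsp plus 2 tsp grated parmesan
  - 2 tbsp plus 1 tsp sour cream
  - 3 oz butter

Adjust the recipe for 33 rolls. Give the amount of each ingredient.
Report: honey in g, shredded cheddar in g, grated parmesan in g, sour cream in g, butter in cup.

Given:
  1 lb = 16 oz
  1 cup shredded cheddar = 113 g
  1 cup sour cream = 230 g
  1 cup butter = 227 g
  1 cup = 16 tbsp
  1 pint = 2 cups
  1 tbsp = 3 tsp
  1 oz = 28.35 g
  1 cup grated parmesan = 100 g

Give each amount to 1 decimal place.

honey: 1746.4 g; shredded cheddar: 51.8 g; grated parmesan: 50.4 g; sour cream: 73.8 g; butter: 0.8 cup

Scaling factor: 33/15 = 11/5 = 2.2.
honey: 1.75 lb × 11/5 × 16 oz/lb × 28.35 g/oz ≈ 1746.4 g
shredded cheddar: (3 tbsp + 1 tsp = 10/3 tbsp) × 11/5 ÷ 16 tbsp/cup × 113 g/cup ≈ 51.8 g
grated parmesan: (3 tbsp + 2 tsp = 11/3 tbsp) × 11/5 ÷ 16 tbsp/cup × 100 g/cup ≈ 50.4 g
sour cream: (2 tbsp + 1 tsp = 7/3 tbsp) × 11/5 ÷ 16 tbsp/cup × 230 g/cup ≈ 73.8 g
butter: 3 oz × 11/5 × 28.35 g/oz ÷ 227 g/cup ≈ 0.8 cup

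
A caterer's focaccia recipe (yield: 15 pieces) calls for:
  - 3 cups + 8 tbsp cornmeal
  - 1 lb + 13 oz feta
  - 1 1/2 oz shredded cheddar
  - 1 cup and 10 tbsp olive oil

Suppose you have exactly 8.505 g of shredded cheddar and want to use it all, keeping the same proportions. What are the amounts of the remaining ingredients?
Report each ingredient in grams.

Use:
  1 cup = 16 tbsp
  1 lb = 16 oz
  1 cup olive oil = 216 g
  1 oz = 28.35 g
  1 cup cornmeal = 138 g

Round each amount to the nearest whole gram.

The original recipe has 42.525 g of shredded cheddar, so the scaling factor is 8.505 ÷ 42.525 = 1/5 = 0.2.
cornmeal: (3 cup + 8 tbsp = 3.5 cup) × 1/5 × 138 g/cup ≈ 97 g
feta: (1 lb + 13 oz = 1.8125 lb) × 1/5 × 16 oz/lb × 28.35 g/oz ≈ 164 g
olive oil: (1 cup + 10 tbsp = 1.625 cup) × 1/5 × 216 g/cup ≈ 70 g

cornmeal: 97 g; feta: 164 g; olive oil: 70 g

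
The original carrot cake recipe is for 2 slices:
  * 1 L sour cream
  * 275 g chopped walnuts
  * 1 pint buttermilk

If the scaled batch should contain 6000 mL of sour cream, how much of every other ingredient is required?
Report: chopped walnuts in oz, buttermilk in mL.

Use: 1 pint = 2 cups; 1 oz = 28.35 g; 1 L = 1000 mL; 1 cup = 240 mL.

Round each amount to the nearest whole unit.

chopped walnuts: 58 oz; buttermilk: 2880 mL

The original recipe has 1000 mL of sour cream, so the scaling factor is 6000 ÷ 1000 = 6.
chopped walnuts: 275 g × 6 ÷ 28.35 g/oz ≈ 58 oz
buttermilk: 1 pint × 6 × 2 cup/pint × 240 mL/cup = 2880 mL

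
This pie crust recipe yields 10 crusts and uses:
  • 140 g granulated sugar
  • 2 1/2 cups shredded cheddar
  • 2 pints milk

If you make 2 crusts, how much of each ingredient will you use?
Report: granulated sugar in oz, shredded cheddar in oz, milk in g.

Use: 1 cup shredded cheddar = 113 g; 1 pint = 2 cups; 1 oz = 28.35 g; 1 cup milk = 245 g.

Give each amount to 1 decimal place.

granulated sugar: 1.0 oz; shredded cheddar: 2.0 oz; milk: 196.0 g

Scaling factor: 2/10 = 1/5 = 0.2.
granulated sugar: 140 g × 1/5 ÷ 28.35 g/oz ≈ 1.0 oz
shredded cheddar: 2.5 cup × 1/5 × 113 g/cup ÷ 28.35 g/oz ≈ 2.0 oz
milk: 2 pint × 1/5 × 2 cup/pint × 245 g/cup = 196.0 g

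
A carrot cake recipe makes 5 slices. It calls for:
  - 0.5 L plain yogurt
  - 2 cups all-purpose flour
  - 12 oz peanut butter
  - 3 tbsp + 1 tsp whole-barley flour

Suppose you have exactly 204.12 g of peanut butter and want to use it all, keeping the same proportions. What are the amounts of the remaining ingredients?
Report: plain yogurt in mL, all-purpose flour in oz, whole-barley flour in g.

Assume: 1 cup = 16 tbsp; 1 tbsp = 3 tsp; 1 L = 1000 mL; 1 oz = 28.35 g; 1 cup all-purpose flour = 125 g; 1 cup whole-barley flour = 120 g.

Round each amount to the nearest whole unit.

The original recipe has 340.2 g of peanut butter, so the scaling factor is 204.12 ÷ 340.2 = 3/5 = 0.6.
plain yogurt: 0.5 L × 3/5 × 1000 mL/L = 300 mL
all-purpose flour: 2 cup × 3/5 × 125 g/cup ÷ 28.35 g/oz ≈ 5 oz
whole-barley flour: (3 tbsp + 1 tsp = 10/3 tbsp) × 3/5 ÷ 16 tbsp/cup × 120 g/cup = 15 g

plain yogurt: 300 mL; all-purpose flour: 5 oz; whole-barley flour: 15 g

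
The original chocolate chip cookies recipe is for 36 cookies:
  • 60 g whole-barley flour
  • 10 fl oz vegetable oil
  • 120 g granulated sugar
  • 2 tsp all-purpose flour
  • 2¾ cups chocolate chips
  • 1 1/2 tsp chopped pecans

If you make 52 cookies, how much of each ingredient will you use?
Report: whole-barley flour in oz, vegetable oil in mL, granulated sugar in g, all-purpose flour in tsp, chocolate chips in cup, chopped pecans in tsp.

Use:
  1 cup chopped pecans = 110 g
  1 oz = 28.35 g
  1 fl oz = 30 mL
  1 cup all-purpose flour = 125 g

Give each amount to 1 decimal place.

Scaling factor: 52/36 = 13/9.
whole-barley flour: 60 g × 13/9 ÷ 28.35 g/oz ≈ 3.1 oz
vegetable oil: 10 fl oz × 13/9 × 30 mL/fl oz ≈ 433.3 mL
granulated sugar: 120 g × 13/9 ≈ 173.3 g
all-purpose flour: 2 tsp × 13/9 ≈ 2.9 tsp
chocolate chips: 2.75 cup × 13/9 ≈ 4.0 cup
chopped pecans: 1.5 tsp × 13/9 ≈ 2.2 tsp

whole-barley flour: 3.1 oz; vegetable oil: 433.3 mL; granulated sugar: 173.3 g; all-purpose flour: 2.9 tsp; chocolate chips: 4.0 cup; chopped pecans: 2.2 tsp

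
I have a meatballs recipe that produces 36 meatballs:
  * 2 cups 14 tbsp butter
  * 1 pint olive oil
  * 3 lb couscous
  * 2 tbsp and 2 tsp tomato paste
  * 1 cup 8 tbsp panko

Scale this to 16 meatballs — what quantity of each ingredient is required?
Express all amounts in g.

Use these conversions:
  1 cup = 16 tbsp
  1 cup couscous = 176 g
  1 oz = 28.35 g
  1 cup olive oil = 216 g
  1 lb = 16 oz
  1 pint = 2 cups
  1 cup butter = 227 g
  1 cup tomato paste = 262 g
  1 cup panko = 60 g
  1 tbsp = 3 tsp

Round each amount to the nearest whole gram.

Scaling factor: 16/36 = 4/9.
butter: (2 cup + 14 tbsp = 2.875 cup) × 4/9 × 227 g/cup ≈ 290 g
olive oil: 1 pint × 4/9 × 2 cup/pint × 216 g/cup = 192 g
couscous: 3 lb × 4/9 × 16 oz/lb × 28.35 g/oz ≈ 605 g
tomato paste: (2 tbsp + 2 tsp = 8/3 tbsp) × 4/9 ÷ 16 tbsp/cup × 262 g/cup ≈ 19 g
panko: (1 cup + 8 tbsp = 1.5 cup) × 4/9 × 60 g/cup = 40 g

butter: 290 g; olive oil: 192 g; couscous: 605 g; tomato paste: 19 g; panko: 40 g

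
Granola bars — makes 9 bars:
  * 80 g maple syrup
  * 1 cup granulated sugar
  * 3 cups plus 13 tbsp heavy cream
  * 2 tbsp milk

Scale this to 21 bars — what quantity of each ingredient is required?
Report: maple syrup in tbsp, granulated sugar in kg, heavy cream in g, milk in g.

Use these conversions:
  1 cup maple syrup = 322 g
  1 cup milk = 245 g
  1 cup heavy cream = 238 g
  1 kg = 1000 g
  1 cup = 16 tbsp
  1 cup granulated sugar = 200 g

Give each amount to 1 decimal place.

maple syrup: 9.3 tbsp; granulated sugar: 0.5 kg; heavy cream: 2117.2 g; milk: 71.5 g

Scaling factor: 21/9 = 7/3.
maple syrup: 80 g × 7/3 ÷ 322 g/cup × 16 tbsp/cup ≈ 9.3 tbsp
granulated sugar: 1 cup × 7/3 × 200 g/cup ÷ 1000 g/kg ≈ 0.5 kg
heavy cream: (3 cup + 13 tbsp = 3.8125 cup) × 7/3 × 238 g/cup ≈ 2117.2 g
milk: 2 tbsp × 7/3 ÷ 16 tbsp/cup × 245 g/cup ≈ 71.5 g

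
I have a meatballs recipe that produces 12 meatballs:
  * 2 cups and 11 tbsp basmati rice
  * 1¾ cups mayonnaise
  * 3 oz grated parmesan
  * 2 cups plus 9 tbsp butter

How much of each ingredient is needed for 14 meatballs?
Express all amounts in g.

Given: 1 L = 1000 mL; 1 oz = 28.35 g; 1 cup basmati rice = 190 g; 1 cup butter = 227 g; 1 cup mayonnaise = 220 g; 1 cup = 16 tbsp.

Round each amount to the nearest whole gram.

basmati rice: 596 g; mayonnaise: 449 g; grated parmesan: 99 g; butter: 679 g

Scaling factor: 14/12 = 7/6.
basmati rice: (2 cup + 11 tbsp = 2.6875 cup) × 7/6 × 190 g/cup ≈ 596 g
mayonnaise: 1.75 cup × 7/6 × 220 g/cup ≈ 449 g
grated parmesan: 3 oz × 7/6 × 28.35 g/oz ≈ 99 g
butter: (2 cup + 9 tbsp = 2.5625 cup) × 7/6 × 227 g/cup ≈ 679 g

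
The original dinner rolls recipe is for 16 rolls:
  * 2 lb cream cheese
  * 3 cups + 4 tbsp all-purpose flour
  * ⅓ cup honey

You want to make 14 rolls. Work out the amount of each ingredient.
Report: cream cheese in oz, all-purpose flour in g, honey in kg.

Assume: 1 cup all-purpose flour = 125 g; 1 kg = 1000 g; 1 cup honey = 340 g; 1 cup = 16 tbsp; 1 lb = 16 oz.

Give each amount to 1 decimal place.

cream cheese: 28.0 oz; all-purpose flour: 355.5 g; honey: 0.1 kg

Scaling factor: 14/16 = 7/8 = 0.875.
cream cheese: 2 lb × 7/8 × 16 oz/lb = 28.0 oz
all-purpose flour: (3 cup + 4 tbsp = 3.25 cup) × 7/8 × 125 g/cup ≈ 355.5 g
honey: 1/3 cup × 7/8 × 340 g/cup ÷ 1000 g/kg ≈ 0.1 kg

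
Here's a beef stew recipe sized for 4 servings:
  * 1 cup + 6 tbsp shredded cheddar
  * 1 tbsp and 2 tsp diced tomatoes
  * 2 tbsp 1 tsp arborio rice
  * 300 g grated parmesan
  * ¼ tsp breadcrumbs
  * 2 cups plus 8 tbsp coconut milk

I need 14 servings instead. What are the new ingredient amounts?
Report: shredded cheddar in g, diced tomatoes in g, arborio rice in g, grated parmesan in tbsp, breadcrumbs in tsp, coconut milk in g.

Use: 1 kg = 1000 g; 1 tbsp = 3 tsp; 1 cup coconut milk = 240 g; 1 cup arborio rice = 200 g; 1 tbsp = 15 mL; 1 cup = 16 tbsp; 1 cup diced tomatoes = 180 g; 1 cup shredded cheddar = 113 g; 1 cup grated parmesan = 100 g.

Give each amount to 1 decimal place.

Scaling factor: 14/4 = 7/2 = 3.5.
shredded cheddar: (1 cup + 6 tbsp = 1.375 cup) × 7/2 × 113 g/cup ≈ 543.8 g
diced tomatoes: (1 tbsp + 2 tsp = 5/3 tbsp) × 7/2 ÷ 16 tbsp/cup × 180 g/cup ≈ 65.6 g
arborio rice: (2 tbsp + 1 tsp = 7/3 tbsp) × 7/2 ÷ 16 tbsp/cup × 200 g/cup ≈ 102.1 g
grated parmesan: 300 g × 7/2 ÷ 100 g/cup × 16 tbsp/cup = 168.0 tbsp
breadcrumbs: 0.25 tsp × 7/2 ≈ 0.9 tsp
coconut milk: (2 cup + 8 tbsp = 2.5 cup) × 7/2 × 240 g/cup = 2100.0 g

shredded cheddar: 543.8 g; diced tomatoes: 65.6 g; arborio rice: 102.1 g; grated parmesan: 168.0 tbsp; breadcrumbs: 0.9 tsp; coconut milk: 2100.0 g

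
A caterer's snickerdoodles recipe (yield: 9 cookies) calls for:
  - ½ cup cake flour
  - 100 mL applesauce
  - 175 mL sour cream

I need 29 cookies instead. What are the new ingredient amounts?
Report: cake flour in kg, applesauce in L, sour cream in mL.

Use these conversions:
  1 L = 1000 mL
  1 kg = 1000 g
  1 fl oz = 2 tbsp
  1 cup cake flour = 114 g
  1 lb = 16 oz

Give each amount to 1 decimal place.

Scaling factor: 29/9.
cake flour: 0.5 cup × 29/9 × 114 g/cup ÷ 1000 g/kg ≈ 0.2 kg
applesauce: 100 mL × 29/9 ÷ 1000 mL/L ≈ 0.3 L
sour cream: 175 mL × 29/9 ≈ 563.9 mL

cake flour: 0.2 kg; applesauce: 0.3 L; sour cream: 563.9 mL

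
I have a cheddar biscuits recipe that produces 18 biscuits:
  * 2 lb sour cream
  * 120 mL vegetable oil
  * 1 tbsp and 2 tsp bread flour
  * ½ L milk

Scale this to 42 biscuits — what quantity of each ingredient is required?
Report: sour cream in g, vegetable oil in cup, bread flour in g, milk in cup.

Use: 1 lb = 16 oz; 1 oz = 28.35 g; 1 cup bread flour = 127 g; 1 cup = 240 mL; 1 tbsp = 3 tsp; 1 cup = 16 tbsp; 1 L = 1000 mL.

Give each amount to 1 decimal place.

Scaling factor: 42/18 = 7/3.
sour cream: 2 lb × 7/3 × 16 oz/lb × 28.35 g/oz = 2116.8 g
vegetable oil: 120 mL × 7/3 ÷ 240 mL/cup ≈ 1.2 cup
bread flour: (1 tbsp + 2 tsp = 5/3 tbsp) × 7/3 ÷ 16 tbsp/cup × 127 g/cup ≈ 30.9 g
milk: 0.5 L × 7/3 × 1000 mL/L ÷ 240 mL/cup ≈ 4.9 cup

sour cream: 2116.8 g; vegetable oil: 1.2 cup; bread flour: 30.9 g; milk: 4.9 cup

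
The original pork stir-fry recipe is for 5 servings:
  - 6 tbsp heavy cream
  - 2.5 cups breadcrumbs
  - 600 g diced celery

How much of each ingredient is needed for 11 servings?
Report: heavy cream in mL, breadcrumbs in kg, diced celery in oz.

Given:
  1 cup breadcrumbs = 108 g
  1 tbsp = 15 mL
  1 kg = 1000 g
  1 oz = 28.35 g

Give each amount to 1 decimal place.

heavy cream: 198.0 mL; breadcrumbs: 0.6 kg; diced celery: 46.6 oz

Scaling factor: 11/5 = 2.2.
heavy cream: 6 tbsp × 11/5 × 15 mL/tbsp = 198.0 mL
breadcrumbs: 2.5 cup × 11/5 × 108 g/cup ÷ 1000 g/kg ≈ 0.6 kg
diced celery: 600 g × 11/5 ÷ 28.35 g/oz ≈ 46.6 oz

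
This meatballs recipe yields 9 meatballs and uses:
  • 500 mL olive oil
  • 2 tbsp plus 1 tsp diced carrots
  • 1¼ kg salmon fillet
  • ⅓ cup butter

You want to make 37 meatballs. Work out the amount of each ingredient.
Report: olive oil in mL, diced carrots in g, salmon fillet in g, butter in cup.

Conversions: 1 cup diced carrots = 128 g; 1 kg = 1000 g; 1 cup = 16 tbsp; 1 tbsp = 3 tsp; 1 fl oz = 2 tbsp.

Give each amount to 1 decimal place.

olive oil: 2055.6 mL; diced carrots: 76.7 g; salmon fillet: 5138.9 g; butter: 1.4 cup

Scaling factor: 37/9.
olive oil: 500 mL × 37/9 ≈ 2055.6 mL
diced carrots: (2 tbsp + 1 tsp = 7/3 tbsp) × 37/9 ÷ 16 tbsp/cup × 128 g/cup ≈ 76.7 g
salmon fillet: 1.25 kg × 37/9 × 1000 g/kg ≈ 5138.9 g
butter: 1/3 cup × 37/9 ≈ 1.4 cup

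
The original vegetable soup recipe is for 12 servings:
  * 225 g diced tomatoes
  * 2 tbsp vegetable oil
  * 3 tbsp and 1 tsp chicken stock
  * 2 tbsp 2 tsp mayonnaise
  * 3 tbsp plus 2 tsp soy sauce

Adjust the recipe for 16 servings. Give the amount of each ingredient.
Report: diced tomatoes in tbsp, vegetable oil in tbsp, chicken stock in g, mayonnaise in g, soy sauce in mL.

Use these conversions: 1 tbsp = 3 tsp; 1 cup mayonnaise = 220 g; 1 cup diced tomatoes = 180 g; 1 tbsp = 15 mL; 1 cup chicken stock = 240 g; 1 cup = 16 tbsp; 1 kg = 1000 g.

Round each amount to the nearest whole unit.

diced tomatoes: 27 tbsp; vegetable oil: 3 tbsp; chicken stock: 67 g; mayonnaise: 49 g; soy sauce: 73 mL

Scaling factor: 16/12 = 4/3.
diced tomatoes: 225 g × 4/3 ÷ 180 g/cup × 16 tbsp/cup ≈ 27 tbsp
vegetable oil: 2 tbsp × 4/3 ≈ 3 tbsp
chicken stock: (3 tbsp + 1 tsp = 10/3 tbsp) × 4/3 ÷ 16 tbsp/cup × 240 g/cup ≈ 67 g
mayonnaise: (2 tbsp + 2 tsp = 8/3 tbsp) × 4/3 ÷ 16 tbsp/cup × 220 g/cup ≈ 49 g
soy sauce: (3 tbsp + 2 tsp = 11/3 tbsp) × 4/3 × 15 mL/tbsp ≈ 73 mL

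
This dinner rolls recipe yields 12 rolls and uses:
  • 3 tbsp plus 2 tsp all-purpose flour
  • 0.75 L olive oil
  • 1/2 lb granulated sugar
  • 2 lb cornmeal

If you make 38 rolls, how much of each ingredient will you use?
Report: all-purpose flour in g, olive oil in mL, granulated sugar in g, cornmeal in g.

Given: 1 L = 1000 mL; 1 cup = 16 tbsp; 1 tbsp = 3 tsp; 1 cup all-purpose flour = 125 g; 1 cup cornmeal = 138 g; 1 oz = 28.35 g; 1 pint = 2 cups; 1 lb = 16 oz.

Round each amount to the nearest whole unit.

Scaling factor: 38/12 = 19/6.
all-purpose flour: (3 tbsp + 2 tsp = 11/3 tbsp) × 19/6 ÷ 16 tbsp/cup × 125 g/cup ≈ 91 g
olive oil: 0.75 L × 19/6 × 1000 mL/L = 2375 mL
granulated sugar: 0.5 lb × 19/6 × 16 oz/lb × 28.35 g/oz ≈ 718 g
cornmeal: 2 lb × 19/6 × 16 oz/lb × 28.35 g/oz ≈ 2873 g

all-purpose flour: 91 g; olive oil: 2375 mL; granulated sugar: 718 g; cornmeal: 2873 g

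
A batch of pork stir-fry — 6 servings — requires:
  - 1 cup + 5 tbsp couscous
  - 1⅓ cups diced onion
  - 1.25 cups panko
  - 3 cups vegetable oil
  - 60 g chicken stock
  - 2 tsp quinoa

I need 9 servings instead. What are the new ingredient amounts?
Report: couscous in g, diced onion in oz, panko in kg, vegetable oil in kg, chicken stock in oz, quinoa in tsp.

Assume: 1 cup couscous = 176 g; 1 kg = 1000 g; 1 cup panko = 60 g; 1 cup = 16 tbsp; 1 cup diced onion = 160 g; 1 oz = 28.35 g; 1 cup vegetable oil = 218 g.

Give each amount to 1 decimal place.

Scaling factor: 9/6 = 3/2 = 1.5.
couscous: (1 cup + 5 tbsp = 1.3125 cup) × 3/2 × 176 g/cup = 346.5 g
diced onion: 4/3 cup × 3/2 × 160 g/cup ÷ 28.35 g/oz ≈ 11.3 oz
panko: 1.25 cup × 3/2 × 60 g/cup ÷ 1000 g/kg ≈ 0.1 kg
vegetable oil: 3 cup × 3/2 × 218 g/cup ÷ 1000 g/kg ≈ 1.0 kg
chicken stock: 60 g × 3/2 ÷ 28.35 g/oz ≈ 3.2 oz
quinoa: 2 tsp × 3/2 = 3.0 tsp

couscous: 346.5 g; diced onion: 11.3 oz; panko: 0.1 kg; vegetable oil: 1.0 kg; chicken stock: 3.2 oz; quinoa: 3.0 tsp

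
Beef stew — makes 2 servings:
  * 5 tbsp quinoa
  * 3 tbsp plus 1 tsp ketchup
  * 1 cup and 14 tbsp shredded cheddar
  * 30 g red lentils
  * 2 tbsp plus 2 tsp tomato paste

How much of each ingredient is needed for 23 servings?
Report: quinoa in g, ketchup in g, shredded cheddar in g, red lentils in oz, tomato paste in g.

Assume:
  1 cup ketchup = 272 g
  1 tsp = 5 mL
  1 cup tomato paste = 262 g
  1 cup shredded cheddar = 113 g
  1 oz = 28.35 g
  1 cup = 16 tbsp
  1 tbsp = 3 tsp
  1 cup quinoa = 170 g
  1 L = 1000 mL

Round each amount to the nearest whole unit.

quinoa: 611 g; ketchup: 652 g; shredded cheddar: 2437 g; red lentils: 12 oz; tomato paste: 502 g

Scaling factor: 23/2 = 11.5.
quinoa: 5 tbsp × 23/2 ÷ 16 tbsp/cup × 170 g/cup ≈ 611 g
ketchup: (3 tbsp + 1 tsp = 10/3 tbsp) × 23/2 ÷ 16 tbsp/cup × 272 g/cup ≈ 652 g
shredded cheddar: (1 cup + 14 tbsp = 1.875 cup) × 23/2 × 113 g/cup ≈ 2437 g
red lentils: 30 g × 23/2 ÷ 28.35 g/oz ≈ 12 oz
tomato paste: (2 tbsp + 2 tsp = 8/3 tbsp) × 23/2 ÷ 16 tbsp/cup × 262 g/cup ≈ 502 g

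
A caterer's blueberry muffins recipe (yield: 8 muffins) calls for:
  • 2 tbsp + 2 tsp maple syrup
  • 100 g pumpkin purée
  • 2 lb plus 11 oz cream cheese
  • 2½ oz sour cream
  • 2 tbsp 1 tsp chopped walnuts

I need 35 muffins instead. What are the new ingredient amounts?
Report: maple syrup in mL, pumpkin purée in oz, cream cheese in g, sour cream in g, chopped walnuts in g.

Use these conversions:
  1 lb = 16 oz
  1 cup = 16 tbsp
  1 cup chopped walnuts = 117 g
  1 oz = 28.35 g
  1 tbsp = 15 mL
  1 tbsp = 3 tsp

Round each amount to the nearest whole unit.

maple syrup: 175 mL; pumpkin purée: 15 oz; cream cheese: 5333 g; sour cream: 310 g; chopped walnuts: 75 g

Scaling factor: 35/8 = 4.375.
maple syrup: (2 tbsp + 2 tsp = 8/3 tbsp) × 35/8 × 15 mL/tbsp = 175 mL
pumpkin purée: 100 g × 35/8 ÷ 28.35 g/oz ≈ 15 oz
cream cheese: (2 lb + 11 oz = 2.6875 lb) × 35/8 × 16 oz/lb × 28.35 g/oz ≈ 5333 g
sour cream: 2.5 oz × 35/8 × 28.35 g/oz ≈ 310 g
chopped walnuts: (2 tbsp + 1 tsp = 7/3 tbsp) × 35/8 ÷ 16 tbsp/cup × 117 g/cup ≈ 75 g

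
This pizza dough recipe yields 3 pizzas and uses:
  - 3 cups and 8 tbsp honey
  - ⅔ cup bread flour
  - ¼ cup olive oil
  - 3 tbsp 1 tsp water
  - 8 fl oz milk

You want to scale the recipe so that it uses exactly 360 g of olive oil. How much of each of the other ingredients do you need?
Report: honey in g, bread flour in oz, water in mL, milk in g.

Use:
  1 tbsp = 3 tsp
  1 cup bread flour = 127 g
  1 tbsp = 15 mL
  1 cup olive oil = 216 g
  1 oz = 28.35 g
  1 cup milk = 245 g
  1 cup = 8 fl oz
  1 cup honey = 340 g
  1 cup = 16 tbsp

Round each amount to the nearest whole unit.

honey: 7933 g; bread flour: 20 oz; water: 333 mL; milk: 1633 g

The original recipe has 54 g of olive oil, so the scaling factor is 360 ÷ 54 = 20/3.
honey: (3 cup + 8 tbsp = 3.5 cup) × 20/3 × 340 g/cup ≈ 7933 g
bread flour: 2/3 cup × 20/3 × 127 g/cup ÷ 28.35 g/oz ≈ 20 oz
water: (3 tbsp + 1 tsp = 10/3 tbsp) × 20/3 × 15 mL/tbsp ≈ 333 mL
milk: 8 fl oz × 20/3 ÷ 8 fl oz/cup × 245 g/cup ≈ 1633 g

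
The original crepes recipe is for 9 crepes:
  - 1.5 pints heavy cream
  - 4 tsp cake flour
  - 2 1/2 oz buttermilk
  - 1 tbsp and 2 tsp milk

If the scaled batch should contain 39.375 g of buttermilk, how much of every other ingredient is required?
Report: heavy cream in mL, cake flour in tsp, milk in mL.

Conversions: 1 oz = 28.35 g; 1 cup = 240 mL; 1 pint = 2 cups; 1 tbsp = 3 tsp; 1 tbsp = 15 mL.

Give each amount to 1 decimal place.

The original recipe has 70.875 g of buttermilk, so the scaling factor is 39.375 ÷ 70.875 = 5/9.
heavy cream: 1.5 pint × 5/9 × 2 cup/pint × 240 mL/cup = 400.0 mL
cake flour: 4 tsp × 5/9 ≈ 2.2 tsp
milk: (1 tbsp + 2 tsp = 5/3 tbsp) × 5/9 × 15 mL/tbsp ≈ 13.9 mL

heavy cream: 400.0 mL; cake flour: 2.2 tsp; milk: 13.9 mL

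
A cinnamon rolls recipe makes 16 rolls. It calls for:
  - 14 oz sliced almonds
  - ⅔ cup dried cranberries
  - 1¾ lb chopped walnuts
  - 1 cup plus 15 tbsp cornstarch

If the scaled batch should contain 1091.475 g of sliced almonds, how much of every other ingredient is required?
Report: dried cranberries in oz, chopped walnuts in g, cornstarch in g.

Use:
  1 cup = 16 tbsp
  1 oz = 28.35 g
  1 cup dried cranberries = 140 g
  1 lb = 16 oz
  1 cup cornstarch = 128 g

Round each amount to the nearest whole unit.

dried cranberries: 9 oz; chopped walnuts: 2183 g; cornstarch: 682 g

The original recipe has 396.9 g of sliced almonds, so the scaling factor is 1091.475 ÷ 396.9 = 11/4 = 2.75.
dried cranberries: 2/3 cup × 11/4 × 140 g/cup ÷ 28.35 g/oz ≈ 9 oz
chopped walnuts: 1.75 lb × 11/4 × 16 oz/lb × 28.35 g/oz ≈ 2183 g
cornstarch: (1 cup + 15 tbsp = 1.9375 cup) × 11/4 × 128 g/cup = 682 g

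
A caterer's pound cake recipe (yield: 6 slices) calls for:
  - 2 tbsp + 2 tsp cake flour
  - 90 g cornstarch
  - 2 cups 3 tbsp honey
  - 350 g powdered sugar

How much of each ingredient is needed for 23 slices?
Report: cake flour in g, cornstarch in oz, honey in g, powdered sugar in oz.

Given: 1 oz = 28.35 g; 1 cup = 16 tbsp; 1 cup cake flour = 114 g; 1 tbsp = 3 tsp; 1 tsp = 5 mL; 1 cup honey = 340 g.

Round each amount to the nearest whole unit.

Scaling factor: 23/6.
cake flour: (2 tbsp + 2 tsp = 8/3 tbsp) × 23/6 ÷ 16 tbsp/cup × 114 g/cup ≈ 73 g
cornstarch: 90 g × 23/6 ÷ 28.35 g/oz ≈ 12 oz
honey: (2 cup + 3 tbsp = 2.1875 cup) × 23/6 × 340 g/cup ≈ 2851 g
powdered sugar: 350 g × 23/6 ÷ 28.35 g/oz ≈ 47 oz

cake flour: 73 g; cornstarch: 12 oz; honey: 2851 g; powdered sugar: 47 oz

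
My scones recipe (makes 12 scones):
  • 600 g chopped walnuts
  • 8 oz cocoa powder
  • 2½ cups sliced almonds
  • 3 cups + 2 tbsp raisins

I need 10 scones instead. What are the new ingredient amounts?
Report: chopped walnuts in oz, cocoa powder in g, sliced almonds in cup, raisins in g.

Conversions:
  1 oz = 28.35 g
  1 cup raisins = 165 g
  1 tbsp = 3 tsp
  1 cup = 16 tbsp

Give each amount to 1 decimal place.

Scaling factor: 10/12 = 5/6.
chopped walnuts: 600 g × 5/6 ÷ 28.35 g/oz ≈ 17.6 oz
cocoa powder: 8 oz × 5/6 × 28.35 g/oz = 189.0 g
sliced almonds: 2.5 cup × 5/6 ≈ 2.1 cup
raisins: (3 cup + 2 tbsp = 3.125 cup) × 5/6 × 165 g/cup ≈ 429.7 g

chopped walnuts: 17.6 oz; cocoa powder: 189.0 g; sliced almonds: 2.1 cup; raisins: 429.7 g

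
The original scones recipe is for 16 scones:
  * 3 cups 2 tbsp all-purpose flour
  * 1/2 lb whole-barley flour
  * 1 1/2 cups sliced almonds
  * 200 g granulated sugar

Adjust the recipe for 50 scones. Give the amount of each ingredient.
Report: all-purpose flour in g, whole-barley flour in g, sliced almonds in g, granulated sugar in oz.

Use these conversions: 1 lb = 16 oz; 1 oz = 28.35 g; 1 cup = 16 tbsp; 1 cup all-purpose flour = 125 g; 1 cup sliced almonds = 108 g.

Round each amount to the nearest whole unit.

all-purpose flour: 1221 g; whole-barley flour: 709 g; sliced almonds: 506 g; granulated sugar: 22 oz

Scaling factor: 50/16 = 25/8 = 3.125.
all-purpose flour: (3 cup + 2 tbsp = 3.125 cup) × 25/8 × 125 g/cup ≈ 1221 g
whole-barley flour: 0.5 lb × 25/8 × 16 oz/lb × 28.35 g/oz ≈ 709 g
sliced almonds: 1.5 cup × 25/8 × 108 g/cup ≈ 506 g
granulated sugar: 200 g × 25/8 ÷ 28.35 g/oz ≈ 22 oz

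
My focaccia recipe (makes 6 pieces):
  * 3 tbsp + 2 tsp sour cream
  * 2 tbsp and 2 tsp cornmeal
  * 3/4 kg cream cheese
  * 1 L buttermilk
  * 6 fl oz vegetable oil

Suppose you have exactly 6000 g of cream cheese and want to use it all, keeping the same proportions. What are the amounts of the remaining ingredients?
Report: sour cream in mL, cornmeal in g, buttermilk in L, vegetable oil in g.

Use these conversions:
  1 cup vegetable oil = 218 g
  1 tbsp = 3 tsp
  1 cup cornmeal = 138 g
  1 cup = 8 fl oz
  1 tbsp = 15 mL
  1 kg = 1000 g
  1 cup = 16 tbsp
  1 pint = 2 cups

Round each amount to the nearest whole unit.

The original recipe has 750 g of cream cheese, so the scaling factor is 6000 ÷ 750 = 8.
sour cream: (3 tbsp + 2 tsp = 11/3 tbsp) × 8 × 15 mL/tbsp = 440 mL
cornmeal: (2 tbsp + 2 tsp = 8/3 tbsp) × 8 ÷ 16 tbsp/cup × 138 g/cup = 184 g
buttermilk: 1 L × 8 = 8 L
vegetable oil: 6 fl oz × 8 ÷ 8 fl oz/cup × 218 g/cup = 1308 g

sour cream: 440 mL; cornmeal: 184 g; buttermilk: 8 L; vegetable oil: 1308 g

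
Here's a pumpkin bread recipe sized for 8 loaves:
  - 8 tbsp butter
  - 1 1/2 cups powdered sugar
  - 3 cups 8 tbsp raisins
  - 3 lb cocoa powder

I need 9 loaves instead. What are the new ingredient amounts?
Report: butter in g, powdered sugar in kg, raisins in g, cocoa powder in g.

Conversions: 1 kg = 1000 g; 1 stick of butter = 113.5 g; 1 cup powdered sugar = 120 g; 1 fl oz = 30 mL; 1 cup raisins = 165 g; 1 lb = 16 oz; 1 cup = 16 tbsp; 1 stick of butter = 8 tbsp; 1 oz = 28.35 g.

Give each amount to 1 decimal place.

Scaling factor: 9/8 = 1.125.
butter: 8 tbsp × 9/8 ÷ 8 tbsp/stick × 113.5 g/stick ≈ 127.7 g
powdered sugar: 1.5 cup × 9/8 × 120 g/cup ÷ 1000 g/kg ≈ 0.2 kg
raisins: (3 cup + 8 tbsp = 3.5 cup) × 9/8 × 165 g/cup ≈ 649.7 g
cocoa powder: 3 lb × 9/8 × 16 oz/lb × 28.35 g/oz = 1530.9 g

butter: 127.7 g; powdered sugar: 0.2 kg; raisins: 649.7 g; cocoa powder: 1530.9 g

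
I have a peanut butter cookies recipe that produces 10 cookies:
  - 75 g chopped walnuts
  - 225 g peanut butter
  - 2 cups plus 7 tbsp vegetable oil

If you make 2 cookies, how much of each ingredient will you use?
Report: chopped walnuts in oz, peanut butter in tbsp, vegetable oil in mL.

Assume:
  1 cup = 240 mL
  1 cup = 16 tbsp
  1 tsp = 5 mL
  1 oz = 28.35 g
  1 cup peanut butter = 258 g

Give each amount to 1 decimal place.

chopped walnuts: 0.5 oz; peanut butter: 2.8 tbsp; vegetable oil: 117.0 mL

Scaling factor: 2/10 = 1/5 = 0.2.
chopped walnuts: 75 g × 1/5 ÷ 28.35 g/oz ≈ 0.5 oz
peanut butter: 225 g × 1/5 ÷ 258 g/cup × 16 tbsp/cup ≈ 2.8 tbsp
vegetable oil: (2 cup + 7 tbsp = 2.4375 cup) × 1/5 × 240 mL/cup = 117.0 mL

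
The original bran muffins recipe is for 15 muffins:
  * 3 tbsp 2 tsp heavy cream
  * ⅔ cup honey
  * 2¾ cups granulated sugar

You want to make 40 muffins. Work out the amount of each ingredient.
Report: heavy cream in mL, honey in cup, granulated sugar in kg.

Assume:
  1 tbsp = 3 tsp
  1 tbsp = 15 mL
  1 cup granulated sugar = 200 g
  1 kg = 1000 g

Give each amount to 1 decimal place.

heavy cream: 146.7 mL; honey: 1.8 cup; granulated sugar: 1.5 kg

Scaling factor: 40/15 = 8/3.
heavy cream: (3 tbsp + 2 tsp = 11/3 tbsp) × 8/3 × 15 mL/tbsp ≈ 146.7 mL
honey: 2/3 cup × 8/3 ≈ 1.8 cup
granulated sugar: 2.75 cup × 8/3 × 200 g/cup ÷ 1000 g/kg ≈ 1.5 kg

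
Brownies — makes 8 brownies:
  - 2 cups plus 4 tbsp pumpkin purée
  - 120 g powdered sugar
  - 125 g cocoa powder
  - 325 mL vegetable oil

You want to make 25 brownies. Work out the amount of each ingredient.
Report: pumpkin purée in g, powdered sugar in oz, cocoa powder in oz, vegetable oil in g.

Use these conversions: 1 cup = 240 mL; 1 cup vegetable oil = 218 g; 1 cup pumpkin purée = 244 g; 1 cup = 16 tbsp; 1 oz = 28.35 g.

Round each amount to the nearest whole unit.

pumpkin purée: 1716 g; powdered sugar: 13 oz; cocoa powder: 14 oz; vegetable oil: 923 g

Scaling factor: 25/8 = 3.125.
pumpkin purée: (2 cup + 4 tbsp = 2.25 cup) × 25/8 × 244 g/cup ≈ 1716 g
powdered sugar: 120 g × 25/8 ÷ 28.35 g/oz ≈ 13 oz
cocoa powder: 125 g × 25/8 ÷ 28.35 g/oz ≈ 14 oz
vegetable oil: 325 mL × 25/8 ÷ 240 mL/cup × 218 g/cup ≈ 923 g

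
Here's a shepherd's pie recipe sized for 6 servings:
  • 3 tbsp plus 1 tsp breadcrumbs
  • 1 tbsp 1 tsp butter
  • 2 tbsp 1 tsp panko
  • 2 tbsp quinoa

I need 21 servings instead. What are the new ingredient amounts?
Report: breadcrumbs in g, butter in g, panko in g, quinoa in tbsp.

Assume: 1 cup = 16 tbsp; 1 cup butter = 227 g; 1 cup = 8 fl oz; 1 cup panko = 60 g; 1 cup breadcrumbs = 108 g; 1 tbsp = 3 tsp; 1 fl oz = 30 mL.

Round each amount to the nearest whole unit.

Scaling factor: 21/6 = 7/2 = 3.5.
breadcrumbs: (3 tbsp + 1 tsp = 10/3 tbsp) × 7/2 ÷ 16 tbsp/cup × 108 g/cup ≈ 79 g
butter: (1 tbsp + 1 tsp = 4/3 tbsp) × 7/2 ÷ 16 tbsp/cup × 227 g/cup ≈ 66 g
panko: (2 tbsp + 1 tsp = 7/3 tbsp) × 7/2 ÷ 16 tbsp/cup × 60 g/cup ≈ 31 g
quinoa: 2 tbsp × 7/2 = 7 tbsp

breadcrumbs: 79 g; butter: 66 g; panko: 31 g; quinoa: 7 tbsp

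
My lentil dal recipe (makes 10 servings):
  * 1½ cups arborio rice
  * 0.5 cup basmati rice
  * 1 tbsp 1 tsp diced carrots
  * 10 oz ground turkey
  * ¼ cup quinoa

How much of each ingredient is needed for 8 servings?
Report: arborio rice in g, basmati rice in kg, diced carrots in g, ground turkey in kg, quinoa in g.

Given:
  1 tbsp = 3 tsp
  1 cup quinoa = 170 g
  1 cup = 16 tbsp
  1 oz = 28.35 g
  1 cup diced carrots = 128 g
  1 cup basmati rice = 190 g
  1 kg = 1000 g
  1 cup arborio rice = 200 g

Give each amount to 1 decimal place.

Scaling factor: 8/10 = 4/5 = 0.8.
arborio rice: 1.5 cup × 4/5 × 200 g/cup = 240.0 g
basmati rice: 0.5 cup × 4/5 × 190 g/cup ÷ 1000 g/kg ≈ 0.1 kg
diced carrots: (1 tbsp + 1 tsp = 4/3 tbsp) × 4/5 ÷ 16 tbsp/cup × 128 g/cup ≈ 8.5 g
ground turkey: 10 oz × 4/5 × 28.35 g/oz ÷ 1000 g/kg ≈ 0.2 kg
quinoa: 0.25 cup × 4/5 × 170 g/cup = 34.0 g

arborio rice: 240.0 g; basmati rice: 0.1 kg; diced carrots: 8.5 g; ground turkey: 0.2 kg; quinoa: 34.0 g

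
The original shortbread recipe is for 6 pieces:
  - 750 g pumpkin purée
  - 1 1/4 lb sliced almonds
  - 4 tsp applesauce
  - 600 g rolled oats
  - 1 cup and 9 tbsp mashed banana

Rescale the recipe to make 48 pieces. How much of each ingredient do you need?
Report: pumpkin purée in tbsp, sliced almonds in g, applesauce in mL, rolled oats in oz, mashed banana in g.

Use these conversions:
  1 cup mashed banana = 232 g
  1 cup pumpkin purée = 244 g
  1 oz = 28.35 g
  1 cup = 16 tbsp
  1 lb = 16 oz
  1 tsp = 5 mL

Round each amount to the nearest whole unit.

Scaling factor: 48/6 = 8.
pumpkin purée: 750 g × 8 ÷ 244 g/cup × 16 tbsp/cup ≈ 393 tbsp
sliced almonds: 1.25 lb × 8 × 16 oz/lb × 28.35 g/oz = 4536 g
applesauce: 4 tsp × 8 × 5 mL/tsp = 160 mL
rolled oats: 600 g × 8 ÷ 28.35 g/oz ≈ 169 oz
mashed banana: (1 cup + 9 tbsp = 1.5625 cup) × 8 × 232 g/cup = 2900 g

pumpkin purée: 393 tbsp; sliced almonds: 4536 g; applesauce: 160 mL; rolled oats: 169 oz; mashed banana: 2900 g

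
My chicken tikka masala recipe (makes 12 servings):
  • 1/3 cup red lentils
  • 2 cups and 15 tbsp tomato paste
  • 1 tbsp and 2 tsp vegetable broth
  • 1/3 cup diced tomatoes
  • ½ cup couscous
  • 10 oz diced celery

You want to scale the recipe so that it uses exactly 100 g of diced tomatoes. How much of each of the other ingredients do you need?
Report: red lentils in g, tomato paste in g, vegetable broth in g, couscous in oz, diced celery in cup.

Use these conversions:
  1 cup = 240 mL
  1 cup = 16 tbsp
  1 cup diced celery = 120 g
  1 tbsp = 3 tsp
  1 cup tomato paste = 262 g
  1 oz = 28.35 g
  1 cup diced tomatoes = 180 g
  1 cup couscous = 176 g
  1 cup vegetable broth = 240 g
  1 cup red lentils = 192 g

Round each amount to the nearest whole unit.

red lentils: 107 g; tomato paste: 1283 g; vegetable broth: 42 g; couscous: 5 oz; diced celery: 4 cup

The original recipe has 60 g of diced tomatoes, so the scaling factor is 100 ÷ 60 = 5/3.
red lentils: 1/3 cup × 5/3 × 192 g/cup ≈ 107 g
tomato paste: (2 cup + 15 tbsp = 2.9375 cup) × 5/3 × 262 g/cup ≈ 1283 g
vegetable broth: (1 tbsp + 2 tsp = 5/3 tbsp) × 5/3 ÷ 16 tbsp/cup × 240 g/cup ≈ 42 g
couscous: 0.5 cup × 5/3 × 176 g/cup ÷ 28.35 g/oz ≈ 5 oz
diced celery: 10 oz × 5/3 × 28.35 g/oz ÷ 120 g/cup ≈ 4 cup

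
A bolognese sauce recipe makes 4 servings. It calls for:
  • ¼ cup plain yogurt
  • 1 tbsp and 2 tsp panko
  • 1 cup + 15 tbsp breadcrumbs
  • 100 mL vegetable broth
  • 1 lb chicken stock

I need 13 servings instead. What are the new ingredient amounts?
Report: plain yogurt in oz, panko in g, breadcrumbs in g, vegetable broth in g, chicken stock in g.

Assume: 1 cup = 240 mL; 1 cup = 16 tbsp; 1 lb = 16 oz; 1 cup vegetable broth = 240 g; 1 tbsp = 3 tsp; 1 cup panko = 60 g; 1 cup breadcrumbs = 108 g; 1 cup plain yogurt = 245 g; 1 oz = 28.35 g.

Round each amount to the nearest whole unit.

Scaling factor: 13/4 = 3.25.
plain yogurt: 0.25 cup × 13/4 × 245 g/cup ÷ 28.35 g/oz ≈ 7 oz
panko: (1 tbsp + 2 tsp = 5/3 tbsp) × 13/4 ÷ 16 tbsp/cup × 60 g/cup ≈ 20 g
breadcrumbs: (1 cup + 15 tbsp = 1.9375 cup) × 13/4 × 108 g/cup ≈ 680 g
vegetable broth: 100 mL × 13/4 ÷ 240 mL/cup × 240 g/cup = 325 g
chicken stock: 1 lb × 13/4 × 16 oz/lb × 28.35 g/oz ≈ 1474 g

plain yogurt: 7 oz; panko: 20 g; breadcrumbs: 680 g; vegetable broth: 325 g; chicken stock: 1474 g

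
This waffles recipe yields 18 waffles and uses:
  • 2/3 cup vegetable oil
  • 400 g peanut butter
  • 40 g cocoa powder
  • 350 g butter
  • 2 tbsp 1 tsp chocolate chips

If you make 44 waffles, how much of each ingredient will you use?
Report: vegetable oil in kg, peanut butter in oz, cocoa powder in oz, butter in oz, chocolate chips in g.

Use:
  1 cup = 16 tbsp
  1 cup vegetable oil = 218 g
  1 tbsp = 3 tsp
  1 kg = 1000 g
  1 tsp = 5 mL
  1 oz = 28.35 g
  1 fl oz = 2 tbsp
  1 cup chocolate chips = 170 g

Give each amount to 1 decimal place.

Scaling factor: 44/18 = 22/9.
vegetable oil: 2/3 cup × 22/9 × 218 g/cup ÷ 1000 g/kg ≈ 0.4 kg
peanut butter: 400 g × 22/9 ÷ 28.35 g/oz ≈ 34.5 oz
cocoa powder: 40 g × 22/9 ÷ 28.35 g/oz ≈ 3.4 oz
butter: 350 g × 22/9 ÷ 28.35 g/oz ≈ 30.2 oz
chocolate chips: (2 tbsp + 1 tsp = 7/3 tbsp) × 22/9 ÷ 16 tbsp/cup × 170 g/cup ≈ 60.6 g

vegetable oil: 0.4 kg; peanut butter: 34.5 oz; cocoa powder: 3.4 oz; butter: 30.2 oz; chocolate chips: 60.6 g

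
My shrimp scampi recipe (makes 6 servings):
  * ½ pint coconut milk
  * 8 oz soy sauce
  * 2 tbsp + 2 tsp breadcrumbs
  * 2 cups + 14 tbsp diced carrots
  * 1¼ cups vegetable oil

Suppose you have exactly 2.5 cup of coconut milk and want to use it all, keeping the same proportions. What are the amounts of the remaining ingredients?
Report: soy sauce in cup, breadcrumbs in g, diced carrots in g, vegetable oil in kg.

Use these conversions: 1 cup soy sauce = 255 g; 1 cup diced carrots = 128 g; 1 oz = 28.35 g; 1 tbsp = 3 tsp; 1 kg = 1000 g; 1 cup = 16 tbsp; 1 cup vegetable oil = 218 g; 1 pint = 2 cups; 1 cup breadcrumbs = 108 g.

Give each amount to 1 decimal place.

soy sauce: 2.2 cup; breadcrumbs: 45.0 g; diced carrots: 920.0 g; vegetable oil: 0.7 kg

The original recipe has 1 cup of coconut milk, so the scaling factor is 2.5 ÷ 1 = 5/2 = 2.5.
soy sauce: 8 oz × 5/2 × 28.35 g/oz ÷ 255 g/cup ≈ 2.2 cup
breadcrumbs: (2 tbsp + 2 tsp = 8/3 tbsp) × 5/2 ÷ 16 tbsp/cup × 108 g/cup = 45.0 g
diced carrots: (2 cup + 14 tbsp = 2.875 cup) × 5/2 × 128 g/cup = 920.0 g
vegetable oil: 1.25 cup × 5/2 × 218 g/cup ÷ 1000 g/kg ≈ 0.7 kg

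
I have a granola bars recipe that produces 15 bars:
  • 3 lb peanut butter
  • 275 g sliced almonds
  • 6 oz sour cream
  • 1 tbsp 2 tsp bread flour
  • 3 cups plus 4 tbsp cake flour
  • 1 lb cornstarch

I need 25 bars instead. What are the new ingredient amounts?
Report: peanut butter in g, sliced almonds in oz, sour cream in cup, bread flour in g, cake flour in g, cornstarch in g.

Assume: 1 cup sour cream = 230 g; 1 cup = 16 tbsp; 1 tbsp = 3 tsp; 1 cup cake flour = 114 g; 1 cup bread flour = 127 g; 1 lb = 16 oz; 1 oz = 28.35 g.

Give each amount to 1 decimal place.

peanut butter: 2268.0 g; sliced almonds: 16.2 oz; sour cream: 1.2 cup; bread flour: 22.0 g; cake flour: 617.5 g; cornstarch: 756.0 g

Scaling factor: 25/15 = 5/3.
peanut butter: 3 lb × 5/3 × 16 oz/lb × 28.35 g/oz = 2268.0 g
sliced almonds: 275 g × 5/3 ÷ 28.35 g/oz ≈ 16.2 oz
sour cream: 6 oz × 5/3 × 28.35 g/oz ÷ 230 g/cup ≈ 1.2 cup
bread flour: (1 tbsp + 2 tsp = 5/3 tbsp) × 5/3 ÷ 16 tbsp/cup × 127 g/cup ≈ 22.0 g
cake flour: (3 cup + 4 tbsp = 3.25 cup) × 5/3 × 114 g/cup = 617.5 g
cornstarch: 1 lb × 5/3 × 16 oz/lb × 28.35 g/oz = 756.0 g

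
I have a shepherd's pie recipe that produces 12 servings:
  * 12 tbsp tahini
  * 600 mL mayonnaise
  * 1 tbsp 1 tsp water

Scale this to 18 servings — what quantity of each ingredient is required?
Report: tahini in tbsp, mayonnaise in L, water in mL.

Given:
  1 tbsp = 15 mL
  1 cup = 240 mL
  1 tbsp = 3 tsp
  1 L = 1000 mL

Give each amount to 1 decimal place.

tahini: 18.0 tbsp; mayonnaise: 0.9 L; water: 30.0 mL

Scaling factor: 18/12 = 3/2 = 1.5.
tahini: 12 tbsp × 3/2 = 18.0 tbsp
mayonnaise: 600 mL × 3/2 ÷ 1000 mL/L = 0.9 L
water: (1 tbsp + 1 tsp = 4/3 tbsp) × 3/2 × 15 mL/tbsp = 30.0 mL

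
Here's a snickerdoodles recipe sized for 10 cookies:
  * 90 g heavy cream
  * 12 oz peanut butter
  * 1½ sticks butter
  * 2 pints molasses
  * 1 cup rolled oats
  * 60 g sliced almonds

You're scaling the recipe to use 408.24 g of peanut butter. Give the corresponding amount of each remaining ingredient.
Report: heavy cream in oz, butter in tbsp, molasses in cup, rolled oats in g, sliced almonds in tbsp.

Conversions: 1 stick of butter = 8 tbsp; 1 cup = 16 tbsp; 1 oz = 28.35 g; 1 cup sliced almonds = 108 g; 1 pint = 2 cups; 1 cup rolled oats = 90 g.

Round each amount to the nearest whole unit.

The original recipe has 340.2 g of peanut butter, so the scaling factor is 408.24 ÷ 340.2 = 6/5 = 1.2.
heavy cream: 90 g × 6/5 ÷ 28.35 g/oz ≈ 4 oz
butter: 1.5 stick × 6/5 × 8 tbsp/stick ≈ 14 tbsp
molasses: 2 pint × 6/5 × 2 cup/pint ≈ 5 cup
rolled oats: 1 cup × 6/5 × 90 g/cup = 108 g
sliced almonds: 60 g × 6/5 ÷ 108 g/cup × 16 tbsp/cup ≈ 11 tbsp

heavy cream: 4 oz; butter: 14 tbsp; molasses: 5 cup; rolled oats: 108 g; sliced almonds: 11 tbsp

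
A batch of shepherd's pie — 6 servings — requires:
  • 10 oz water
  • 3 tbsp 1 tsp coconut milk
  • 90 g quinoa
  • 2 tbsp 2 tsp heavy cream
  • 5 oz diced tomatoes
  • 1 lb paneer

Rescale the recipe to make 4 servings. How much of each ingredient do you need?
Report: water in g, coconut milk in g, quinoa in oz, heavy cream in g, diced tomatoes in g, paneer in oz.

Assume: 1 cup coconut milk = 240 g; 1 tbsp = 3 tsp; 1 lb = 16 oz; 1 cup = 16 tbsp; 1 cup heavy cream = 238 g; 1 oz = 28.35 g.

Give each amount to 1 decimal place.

Scaling factor: 4/6 = 2/3.
water: 10 oz × 2/3 × 28.35 g/oz = 189.0 g
coconut milk: (3 tbsp + 1 tsp = 10/3 tbsp) × 2/3 ÷ 16 tbsp/cup × 240 g/cup ≈ 33.3 g
quinoa: 90 g × 2/3 ÷ 28.35 g/oz ≈ 2.1 oz
heavy cream: (2 tbsp + 2 tsp = 8/3 tbsp) × 2/3 ÷ 16 tbsp/cup × 238 g/cup ≈ 26.4 g
diced tomatoes: 5 oz × 2/3 × 28.35 g/oz = 94.5 g
paneer: 1 lb × 2/3 × 16 oz/lb ≈ 10.7 oz

water: 189.0 g; coconut milk: 33.3 g; quinoa: 2.1 oz; heavy cream: 26.4 g; diced tomatoes: 94.5 g; paneer: 10.7 oz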